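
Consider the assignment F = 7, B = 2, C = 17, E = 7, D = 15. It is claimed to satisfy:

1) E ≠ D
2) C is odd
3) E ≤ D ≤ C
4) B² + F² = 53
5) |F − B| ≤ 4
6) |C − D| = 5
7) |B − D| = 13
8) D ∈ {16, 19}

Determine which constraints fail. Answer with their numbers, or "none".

Violated: 5, 6, 8.

1) E = 7, D = 15; distinct  true
2) C = 17 is odd  true
3) values 7 ≤ 15 ≤ 17  true
4) B² + F² = 2² + 7² = 4 + 49 = 53  true
5) |7 − 2| = 5; 5 > 4, exceeds bound 4  false
6) |17 − 15| = 2, not 5  false
7) |2 − 15| = 13  true
8) D = 15 is not in {16, 19}  false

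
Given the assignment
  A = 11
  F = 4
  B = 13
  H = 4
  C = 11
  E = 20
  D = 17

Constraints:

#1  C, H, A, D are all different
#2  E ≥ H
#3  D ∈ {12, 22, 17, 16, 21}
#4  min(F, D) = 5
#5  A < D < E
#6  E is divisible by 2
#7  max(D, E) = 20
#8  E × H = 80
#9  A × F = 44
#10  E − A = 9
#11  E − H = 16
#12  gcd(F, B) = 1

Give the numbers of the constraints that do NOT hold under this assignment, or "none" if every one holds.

Violated: 1, 4.

#1 C = A = 11, not all different — does not hold.
#2 E = 20, H = 4; 20 ≥ 4 — holds.
#3 D = 17 is in {12, 22, 17, 16, 21} — holds.
#4 min(4, 17) = 4, not 5 — does not hold.
#5 values 11 < 17 < 20 — holds.
#6 20 / 2 = 10, so 2 divides 20 — holds.
#7 max(17, 20) = 20 — holds.
#8 E × H = 20 × 4 = 80 — holds.
#9 A × F = 11 × 4 = 44 — holds.
#10 E − A = 20 − 11 = 9 — holds.
#11 E − H = 20 − 4 = 16 — holds.
#12 gcd(4, 13) = 1 — holds.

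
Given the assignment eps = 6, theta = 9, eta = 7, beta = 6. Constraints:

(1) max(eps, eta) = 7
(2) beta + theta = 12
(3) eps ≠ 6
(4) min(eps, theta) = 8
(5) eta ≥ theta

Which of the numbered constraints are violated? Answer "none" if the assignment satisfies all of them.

(1) max(6, 7) = 7  true
(2) beta + theta = 6 + 9 = 15, not 12  false
(3) eps = 6, but 6 is required to differ  false
(4) min(6, 9) = 6, not 8  false
(5) eta = 7, theta = 9; 7 < 9 (want ≥)  false

Constraints 2, 3, 4, and 5 are violated.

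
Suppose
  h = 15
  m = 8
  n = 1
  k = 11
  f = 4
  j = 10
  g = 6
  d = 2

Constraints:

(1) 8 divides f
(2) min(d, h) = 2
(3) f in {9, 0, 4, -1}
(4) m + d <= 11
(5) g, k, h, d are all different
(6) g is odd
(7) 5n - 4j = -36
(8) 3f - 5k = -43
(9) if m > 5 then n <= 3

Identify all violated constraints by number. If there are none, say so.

(1) 4 = 8*0 + 4, so 8 does not divide 4  ✘
(2) min(2, 15) = 2  ✔
(3) f = 4 is in {9, 0, 4, -1}  ✔
(4) m + d = 8 + 2 = 10; 10 ≤ 11  ✔
(5) values 6, 11, 15, 2 are pairwise distinct  ✔
(6) g = 6 is even  ✘
(7) 5n - 4j = 5(1) - 4(10) = -35, not -36  ✘
(8) 3f - 5k = 3(4) - 5(11) = -43  ✔
(9) m = 8 > 5, so we need n ≤ 3; n = 1 ≤ 3  ✔

The assignment fails constraints 1, 6, and 7.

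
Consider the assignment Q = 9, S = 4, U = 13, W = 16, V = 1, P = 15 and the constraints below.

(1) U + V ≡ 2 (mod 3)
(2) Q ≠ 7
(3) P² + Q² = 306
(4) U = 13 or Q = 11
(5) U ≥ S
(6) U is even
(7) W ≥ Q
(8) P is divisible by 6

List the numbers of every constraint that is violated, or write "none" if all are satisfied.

Constraints 6 and 8 do not hold.

(1) U + V = 14; 14 mod 3 = 2 — holds.
(2) Q = 9, and 9 ≠ 7 — holds.
(3) P² + Q² = 15² + 9² = 225 + 81 = 306 — holds.
(4) U = 13 = 13 (first disjunct) — holds.
(5) U = 13, S = 4; 13 ≥ 4 — holds.
(6) U = 13 is odd — does not hold.
(7) W = 16, Q = 9; 16 ≥ 9 — holds.
(8) 15 = 6×2 + 3, so 6 does not divide 15 — does not hold.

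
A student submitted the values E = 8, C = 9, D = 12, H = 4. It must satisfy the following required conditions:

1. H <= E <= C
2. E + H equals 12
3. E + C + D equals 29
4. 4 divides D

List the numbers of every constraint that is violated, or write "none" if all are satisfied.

1. values 4 <= 8 <= 9  ✓
2. E + H = 8 + 4 = 12  ✓
3. E + C + D = 8 + 9 + 12 = 29  ✓
4. 12 / 4 = 3, so 4 divides 12  ✓

Yes — all constraints hold.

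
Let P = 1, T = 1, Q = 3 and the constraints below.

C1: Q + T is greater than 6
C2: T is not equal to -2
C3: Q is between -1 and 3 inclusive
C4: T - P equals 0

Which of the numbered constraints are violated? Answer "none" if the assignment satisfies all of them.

C1: Q + T = 3 + 1 = 4; 4 ≤ 6, bound 6 not met — fails.
C2: T = 1, and 1 ≠ -2 — holds.
C3: Q = 3 lies in [-1, 3] — holds.
C4: T - P = 1 - 1 = 0 — holds.

The assignment fails constraint 1.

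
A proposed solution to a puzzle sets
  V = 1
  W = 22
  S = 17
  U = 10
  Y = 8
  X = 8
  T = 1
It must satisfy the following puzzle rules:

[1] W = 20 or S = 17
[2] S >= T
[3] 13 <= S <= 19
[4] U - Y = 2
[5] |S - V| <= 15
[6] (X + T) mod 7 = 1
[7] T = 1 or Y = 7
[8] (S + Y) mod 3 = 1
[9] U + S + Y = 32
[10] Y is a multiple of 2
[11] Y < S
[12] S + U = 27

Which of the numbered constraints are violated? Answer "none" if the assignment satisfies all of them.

Violated: 5, 6, and 9.

[1] W = 22 ≠ 20, but S = 17 = 17 (second disjunct)  ✔
[2] S = 17, T = 1; 17 ≥ 1  ✔
[3] S = 17 lies in [13, 19]  ✔
[4] U - Y = 10 - 8 = 2  ✔
[5] |17 - 1| = 16; 16 > 15, exceeds bound 15  ✘
[6] X + T = 9; 9 mod 7 = 2, not 1  ✘
[7] T = 1 = 1 (first disjunct)  ✔
[8] S + Y = 25; 25 mod 3 = 1  ✔
[9] U + S + Y = 10 + 17 + 8 = 35, not 32  ✘
[10] 8 / 2 = 4, so 2 divides 8  ✔
[11] Y = 8, S = 17; 8 < 17  ✔
[12] S + U = 17 + 10 = 27  ✔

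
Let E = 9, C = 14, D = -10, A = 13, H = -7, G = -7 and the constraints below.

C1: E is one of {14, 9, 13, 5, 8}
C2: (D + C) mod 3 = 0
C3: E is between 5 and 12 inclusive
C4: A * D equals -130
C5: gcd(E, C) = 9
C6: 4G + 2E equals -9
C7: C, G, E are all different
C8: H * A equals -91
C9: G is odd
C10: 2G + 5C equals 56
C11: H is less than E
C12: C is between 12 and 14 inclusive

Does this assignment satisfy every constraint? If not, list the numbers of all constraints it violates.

C1: E = 9 is in {14, 9, 13, 5, 8}  true
C2: D + C = 4; 4 mod 3 = 1, not 0  false
C3: E = 9 lies in [5, 12]  true
C4: A * D = 13 * (-10) = -130  true
C5: gcd(9, 14) = 1, not 9  false
C6: 4G + 2E = 4(-7) + 2(9) = -10, not -9  false
C7: values 14, -7, 9 are pairwise distinct  true
C8: H * A = -7 * 13 = -91  true
C9: G = -7 is odd  true
C10: 2G + 5C = 2(-7) + 5(14) = 56  true
C11: H = -7, E = 9; -7 < 9  true
C12: C = 14 lies in [12, 14]  true

Constraints 2, 5, and 6 are violated.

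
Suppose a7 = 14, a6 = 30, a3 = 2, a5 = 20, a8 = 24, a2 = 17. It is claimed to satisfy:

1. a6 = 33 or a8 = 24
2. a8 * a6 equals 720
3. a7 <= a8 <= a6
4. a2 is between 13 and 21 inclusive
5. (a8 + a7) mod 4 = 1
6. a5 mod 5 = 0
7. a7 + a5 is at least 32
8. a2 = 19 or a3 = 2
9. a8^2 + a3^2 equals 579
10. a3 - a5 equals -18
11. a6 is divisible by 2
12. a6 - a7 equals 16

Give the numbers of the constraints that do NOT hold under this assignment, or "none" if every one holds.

No — constraints 5, 9 are not satisfied.

1. a6 = 30 ≠ 33, but a8 = 24 = 24 (second disjunct) — satisfied.
2. a8 * a6 = 24 * 30 = 720 — satisfied.
3. values 14 <= 24 <= 30 — satisfied.
4. a2 = 17 lies in [13, 21] — satisfied.
5. a8 + a7 = 38; 38 mod 4 = 2, not 1 — violated.
6. 20 mod 5 = 0 — satisfied.
7. a7 + a5 = 14 + 20 = 34; 34 ≥ 32 — satisfied.
8. a2 = 17 ≠ 19, but a3 = 2 = 2 (second disjunct) — satisfied.
9. a8^2 + a3^2 = 24^2 + 2^2 = 576 + 4 = 580, not 579 — violated.
10. a3 - a5 = 2 - 20 = -18 — satisfied.
11. 30 / 2 = 15, so 2 divides 30 — satisfied.
12. a6 - a7 = 30 - 14 = 16 — satisfied.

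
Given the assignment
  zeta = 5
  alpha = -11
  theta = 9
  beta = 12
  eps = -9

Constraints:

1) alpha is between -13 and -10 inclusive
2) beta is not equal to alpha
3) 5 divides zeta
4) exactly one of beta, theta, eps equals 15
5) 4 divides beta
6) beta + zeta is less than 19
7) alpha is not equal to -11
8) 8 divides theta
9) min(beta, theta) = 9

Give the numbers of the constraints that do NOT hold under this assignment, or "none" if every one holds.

1) alpha = -11 lies in [-13, -10]  yes
2) beta = 12, alpha = -11; distinct  yes
3) 5 / 5 = 1, so 5 divides 5  yes
4) beta=12, theta=9, eps=-9; 0 of them equal 15, not exactly one  no
5) 12 / 4 = 3, so 4 divides 12  yes
6) beta + zeta = 12 + 5 = 17; 17 < 19  yes
7) alpha = -11, but -11 is required to differ  no
8) 9 = 8*1 + 1, so 8 does not divide 9  no
9) min(12, 9) = 9  yes

No — constraints 4, 7, and 8 are not satisfied.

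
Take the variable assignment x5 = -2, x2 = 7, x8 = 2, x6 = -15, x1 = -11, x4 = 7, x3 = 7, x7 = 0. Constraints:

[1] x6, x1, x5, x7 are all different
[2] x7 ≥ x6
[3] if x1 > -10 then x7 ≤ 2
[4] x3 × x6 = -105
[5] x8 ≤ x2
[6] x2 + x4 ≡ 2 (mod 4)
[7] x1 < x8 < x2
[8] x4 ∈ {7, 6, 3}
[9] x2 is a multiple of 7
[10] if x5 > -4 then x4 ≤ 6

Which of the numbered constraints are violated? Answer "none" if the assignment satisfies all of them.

[1] values -15, -11, -2, 0 are pairwise distinct — satisfied.
[2] x7 = 0, x6 = -15; 0 ≥ -15 — satisfied.
[3] x1 = -11, not > -10; antecedent false, conditional vacuously true — satisfied.
[4] x3 × x6 = 7 × (-15) = -105 — satisfied.
[5] x8 = 2, x2 = 7; 2 ≤ 7 — satisfied.
[6] x2 + x4 = 14; 14 mod 4 = 2 — satisfied.
[7] values -11 < 2 < 7 — satisfied.
[8] x4 = 7 is in {7, 6, 3} — satisfied.
[9] 7 / 7 = 1, so 7 divides 7 — satisfied.
[10] x5 = -2 > -4, so we need x4 ≤ 6; but x4 = 7 > 6 — violated.

Constraint 10 is violated.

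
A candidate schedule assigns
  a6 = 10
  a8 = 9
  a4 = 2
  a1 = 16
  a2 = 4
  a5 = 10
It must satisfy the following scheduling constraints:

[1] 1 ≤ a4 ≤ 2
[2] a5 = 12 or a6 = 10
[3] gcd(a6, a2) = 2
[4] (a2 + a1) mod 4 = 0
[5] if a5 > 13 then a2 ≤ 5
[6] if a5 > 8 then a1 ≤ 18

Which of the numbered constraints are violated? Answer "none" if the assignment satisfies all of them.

[1] a4 = 2 lies in [1, 2]  yes
[2] a5 = 10 ≠ 12, but a6 = 10 = 10 (second disjunct)  yes
[3] gcd(10, 4) = 2  yes
[4] a2 + a1 = 20; 20 mod 4 = 0  yes
[5] a5 = 10, not > 13; antecedent false, conditional vacuously true  yes
[6] a5 = 10 > 8, so we need a1 ≤ 18; a1 = 16 ≤ 18  yes

The assignment satisfies every constraint.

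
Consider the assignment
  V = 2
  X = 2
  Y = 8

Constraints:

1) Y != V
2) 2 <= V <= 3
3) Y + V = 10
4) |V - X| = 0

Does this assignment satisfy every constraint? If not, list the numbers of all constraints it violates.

All constraints are satisfied.

1) Y = 8, V = 2; distinct  true
2) V = 2 lies in [2, 3]  true
3) Y + V = 8 + 2 = 10  true
4) |2 - 2| = 0  true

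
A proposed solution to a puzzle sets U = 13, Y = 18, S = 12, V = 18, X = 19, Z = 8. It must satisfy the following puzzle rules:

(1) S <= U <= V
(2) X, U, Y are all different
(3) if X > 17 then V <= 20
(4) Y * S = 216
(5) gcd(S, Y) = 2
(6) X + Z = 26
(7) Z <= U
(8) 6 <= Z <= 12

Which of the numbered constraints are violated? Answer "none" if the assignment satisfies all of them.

(1) values 12 <= 13 <= 18  ✓
(2) values 19, 13, 18 are pairwise distinct  ✓
(3) X = 19 > 17, so we need V ≤ 20; V = 18 ≤ 20  ✓
(4) Y * S = 18 * 12 = 216  ✓
(5) gcd(12, 18) = 6, not 2  ✗
(6) X + Z = 19 + 8 = 27, not 26  ✗
(7) Z = 8, U = 13; 8 ≤ 13  ✓
(8) Z = 8 lies in [6, 12]  ✓

Constraints 5 and 6 do not hold.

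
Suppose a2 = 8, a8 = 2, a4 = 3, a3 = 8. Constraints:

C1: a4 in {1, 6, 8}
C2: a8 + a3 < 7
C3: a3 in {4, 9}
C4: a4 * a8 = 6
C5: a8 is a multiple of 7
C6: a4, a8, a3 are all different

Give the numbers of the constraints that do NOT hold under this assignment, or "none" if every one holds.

C1: a4 = 3 is not in {1, 6, 8}  ✘
C2: a8 + a3 = 2 + 8 = 10; 10 ≥ 7, bound 7 not met  ✘
C3: a3 = 8 is not in {4, 9}  ✘
C4: a4 * a8 = 3 * 2 = 6  ✔
C5: 2 = 7*0 + 2, so 7 does not divide 2  ✘
C6: values 3, 2, 8 are pairwise distinct  ✔

Constraints 1, 2, 3, and 5 are violated.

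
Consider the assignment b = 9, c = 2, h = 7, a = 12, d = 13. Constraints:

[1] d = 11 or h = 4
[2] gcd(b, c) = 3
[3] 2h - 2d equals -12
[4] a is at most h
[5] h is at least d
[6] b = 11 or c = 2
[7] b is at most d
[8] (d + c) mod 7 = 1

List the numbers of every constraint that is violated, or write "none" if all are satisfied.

[1] d = 13 ≠ 11 and h = 7 ≠ 4; both disjuncts false — violated.
[2] gcd(9, 2) = 1, not 3 — violated.
[3] 2h - 2d = 2(7) - 2(13) = -12 — OK.
[4] a = 12, h = 7; 12 > 7 (want ≤) — violated.
[5] h = 7, d = 13; 7 < 13 (want ≥) — violated.
[6] b = 9 ≠ 11, but c = 2 = 2 (second disjunct) — OK.
[7] b = 9, d = 13; 9 ≤ 13 — OK.
[8] d + c = 15; 15 mod 7 = 1 — OK.

Violated: 1, 2, 4, and 5.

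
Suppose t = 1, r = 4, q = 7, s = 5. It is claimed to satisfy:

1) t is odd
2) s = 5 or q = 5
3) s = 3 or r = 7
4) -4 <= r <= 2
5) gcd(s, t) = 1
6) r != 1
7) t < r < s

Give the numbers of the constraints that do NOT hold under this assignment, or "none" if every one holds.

Violated: 3 and 4.

1) t = 1 is odd — holds.
2) s = 5 = 5 (first disjunct) — holds.
3) s = 5 ≠ 3 and r = 4 ≠ 7; both disjuncts false — fails.
4) r = 4 is outside [-4, 2] — fails.
5) gcd(5, 1) = 1 — holds.
6) r = 4, and 4 ≠ 1 — holds.
7) values 1 < 4 < 5 — holds.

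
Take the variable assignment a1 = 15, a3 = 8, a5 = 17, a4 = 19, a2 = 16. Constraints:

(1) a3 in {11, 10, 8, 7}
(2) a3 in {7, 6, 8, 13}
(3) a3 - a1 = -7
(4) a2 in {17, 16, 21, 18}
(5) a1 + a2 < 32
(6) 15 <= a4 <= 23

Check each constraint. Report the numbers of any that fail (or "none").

Yes — all constraints hold.

(1) a3 = 8 is in {11, 10, 8, 7}  ✔
(2) a3 = 8 is in {7, 6, 8, 13}  ✔
(3) a3 - a1 = 8 - 15 = -7  ✔
(4) a2 = 16 is in {17, 16, 21, 18}  ✔
(5) a1 + a2 = 15 + 16 = 31; 31 < 32  ✔
(6) a4 = 19 lies in [15, 23]  ✔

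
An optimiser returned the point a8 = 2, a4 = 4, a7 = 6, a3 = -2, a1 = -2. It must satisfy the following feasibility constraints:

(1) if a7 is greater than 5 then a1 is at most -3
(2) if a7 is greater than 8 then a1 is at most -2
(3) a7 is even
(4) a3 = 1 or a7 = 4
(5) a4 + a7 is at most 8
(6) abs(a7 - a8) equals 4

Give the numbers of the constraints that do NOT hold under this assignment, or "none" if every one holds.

(1) a7 = 6 > 5, so we need a1 ≤ -3; but a1 = -2 > -3 — does not hold.
(2) a7 = 6, not > 8; antecedent false, conditional vacuously true — holds.
(3) a7 = 6 is even — holds.
(4) a3 = -2 ≠ 1 and a7 = 6 ≠ 4; both disjuncts false — does not hold.
(5) a4 + a7 = 4 + 6 = 10; 10 > 8, bound 8 not met — does not hold.
(6) abs(6 - 2) = 4 — holds.

No — constraints 1, 4, and 5 are not satisfied.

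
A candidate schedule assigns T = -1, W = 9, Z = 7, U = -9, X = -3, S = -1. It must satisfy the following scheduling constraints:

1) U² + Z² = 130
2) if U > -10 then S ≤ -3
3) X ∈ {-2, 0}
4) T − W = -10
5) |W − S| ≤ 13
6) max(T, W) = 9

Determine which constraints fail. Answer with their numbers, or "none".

Violated: 2 and 3.

1) U² + Z² = (-9)² + 7² = 81 + 49 = 130  holds
2) U = -9 > -10, so we need S ≤ -3; but S = -1 > -3  fails
3) X = -3 is not in {-2, 0}  fails
4) T − W = -1 − 9 = -10  holds
5) |9 − (-1)| = 10; 10 ≤ 13  holds
6) max(-1, 9) = 9  holds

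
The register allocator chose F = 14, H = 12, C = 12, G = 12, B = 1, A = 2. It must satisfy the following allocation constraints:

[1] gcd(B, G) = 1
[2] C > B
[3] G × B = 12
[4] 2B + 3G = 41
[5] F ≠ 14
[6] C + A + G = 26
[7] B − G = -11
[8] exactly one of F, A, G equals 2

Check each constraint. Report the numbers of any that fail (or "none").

[1] gcd(1, 12) = 1  OK
[2] C = 12, B = 1; 12 > 1  OK
[3] G × B = 12 × 1 = 12  OK
[4] 2B + 3G = 2(1) + 3(12) = 38, not 41  FAIL
[5] F = 14, but 14 is required to differ  FAIL
[6] C + A + G = 12 + 2 + 12 = 26  OK
[7] B − G = 1 − 12 = -11  OK
[8] F=14, A=2, G=12; 1 of them equals 2  OK

The assignment fails constraints 4 and 5.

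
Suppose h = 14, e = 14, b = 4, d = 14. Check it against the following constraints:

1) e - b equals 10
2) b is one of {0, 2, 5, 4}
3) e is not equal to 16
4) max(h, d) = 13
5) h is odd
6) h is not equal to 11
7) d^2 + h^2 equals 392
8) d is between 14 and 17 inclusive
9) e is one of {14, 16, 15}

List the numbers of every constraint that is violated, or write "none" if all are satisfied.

1) e - b = 14 - 4 = 10 — holds.
2) b = 4 is in {0, 2, 5, 4} — holds.
3) e = 14, and 14 ≠ 16 — holds.
4) max(14, 14) = 14, not 13 — does not hold.
5) h = 14 is even — does not hold.
6) h = 14, and 14 ≠ 11 — holds.
7) d^2 + h^2 = 14^2 + 14^2 = 196 + 196 = 392 — holds.
8) d = 14 lies in [14, 17] — holds.
9) e = 14 is in {14, 16, 15} — holds.

The assignment fails constraints 4 and 5.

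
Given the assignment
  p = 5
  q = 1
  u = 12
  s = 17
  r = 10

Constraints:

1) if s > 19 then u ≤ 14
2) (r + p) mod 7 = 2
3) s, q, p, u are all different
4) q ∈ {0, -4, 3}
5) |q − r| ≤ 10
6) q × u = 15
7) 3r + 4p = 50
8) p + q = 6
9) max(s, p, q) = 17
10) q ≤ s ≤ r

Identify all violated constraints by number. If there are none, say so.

1) s = 17, not > 19; antecedent false, conditional vacuously true — OK.
2) r + p = 15; 15 mod 7 = 1, not 2 — violated.
3) values 17, 1, 5, 12 are pairwise distinct — OK.
4) q = 1 is not in {0, -4, 3} — violated.
5) |1 − 10| = 9; 9 ≤ 10 — OK.
6) q × u = 1 × 12 = 12, not 15 — violated.
7) 3r + 4p = 3(10) + 4(5) = 50 — OK.
8) p + q = 5 + 1 = 6 — OK.
9) max(17, 5, 1) = 17 — OK.
10) values 1, 17, 10; s = 17 is not ≤ r = 10 — violated.

The assignment fails constraints 2, 4, 6, and 10.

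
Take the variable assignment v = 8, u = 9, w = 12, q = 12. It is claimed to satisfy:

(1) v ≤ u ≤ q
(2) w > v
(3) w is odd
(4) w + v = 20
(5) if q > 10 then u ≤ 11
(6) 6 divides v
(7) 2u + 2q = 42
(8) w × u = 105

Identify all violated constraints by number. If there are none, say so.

No — constraints 3, 6, 8 are not satisfied.

(1) values 8 ≤ 9 ≤ 12 — holds.
(2) w = 12, v = 8; 12 > 8 — holds.
(3) w = 12 is even — does not hold.
(4) w + v = 12 + 8 = 20 — holds.
(5) q = 12 > 10, so we need u ≤ 11; u = 9 ≤ 11 — holds.
(6) 8 = 6×1 + 2, so 6 does not divide 8 — does not hold.
(7) 2u + 2q = 2(9) + 2(12) = 42 — holds.
(8) w × u = 12 × 9 = 108, not 105 — does not hold.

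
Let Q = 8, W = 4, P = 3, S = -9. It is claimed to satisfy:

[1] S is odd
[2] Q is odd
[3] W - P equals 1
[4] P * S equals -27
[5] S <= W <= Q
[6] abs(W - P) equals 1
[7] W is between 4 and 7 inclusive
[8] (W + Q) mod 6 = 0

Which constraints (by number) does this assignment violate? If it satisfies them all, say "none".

[1] S = -9 is odd  yes
[2] Q = 8 is even  no
[3] W - P = 4 - 3 = 1  yes
[4] P * S = 3 * (-9) = -27  yes
[5] values -9 <= 4 <= 8  yes
[6] abs(4 - 3) = 1  yes
[7] W = 4 lies in [4, 7]  yes
[8] W + Q = 12; 12 mod 6 = 0  yes

The assignment fails constraint 2.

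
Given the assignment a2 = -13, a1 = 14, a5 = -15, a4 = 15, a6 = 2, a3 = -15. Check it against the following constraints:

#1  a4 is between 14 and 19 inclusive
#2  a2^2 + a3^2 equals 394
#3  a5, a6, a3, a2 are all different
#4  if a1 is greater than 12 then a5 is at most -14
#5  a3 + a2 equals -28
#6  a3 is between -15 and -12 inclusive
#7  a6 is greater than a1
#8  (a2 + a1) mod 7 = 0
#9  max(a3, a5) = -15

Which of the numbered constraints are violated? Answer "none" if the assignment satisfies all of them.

Violated: 3, 7, 8.

#1 a4 = 15 lies in [14, 19] — satisfied.
#2 a2^2 + a3^2 = (-13)^2 + (-15)^2 = 169 + 225 = 394 — satisfied.
#3 a5 = a3 = -15, not all different — violated.
#4 a1 = 14 > 12, so we need a5 ≤ -14; a5 = -15 ≤ -14 — satisfied.
#5 a3 + a2 = -15 + (-13) = -28 — satisfied.
#6 a3 = -15 lies in [-15, -12] — satisfied.
#7 a6 = 2, a1 = 14; 2 ≤ 14 (want >) — violated.
#8 a2 + a1 = 1; 1 mod 7 = 1, not 0 — violated.
#9 max(-15, -15) = -15 — satisfied.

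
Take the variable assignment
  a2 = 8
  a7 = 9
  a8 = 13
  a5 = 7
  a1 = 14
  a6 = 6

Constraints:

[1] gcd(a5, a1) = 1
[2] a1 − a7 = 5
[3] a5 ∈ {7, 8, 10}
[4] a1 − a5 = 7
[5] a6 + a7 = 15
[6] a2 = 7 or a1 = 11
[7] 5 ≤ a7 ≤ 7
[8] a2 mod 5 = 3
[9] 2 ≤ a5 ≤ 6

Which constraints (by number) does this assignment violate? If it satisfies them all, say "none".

[1] gcd(7, 14) = 7, not 1  false
[2] a1 − a7 = 14 − 9 = 5  true
[3] a5 = 7 is in {7, 8, 10}  true
[4] a1 − a5 = 14 − 7 = 7  true
[5] a6 + a7 = 6 + 9 = 15  true
[6] a2 = 8 ≠ 7 and a1 = 14 ≠ 11; both disjuncts false  false
[7] a7 = 9 is outside [5, 7]  false
[8] 8 mod 5 = 3  true
[9] a5 = 7 is outside [2, 6]  false

Constraints 1, 6, 7, and 9 are violated.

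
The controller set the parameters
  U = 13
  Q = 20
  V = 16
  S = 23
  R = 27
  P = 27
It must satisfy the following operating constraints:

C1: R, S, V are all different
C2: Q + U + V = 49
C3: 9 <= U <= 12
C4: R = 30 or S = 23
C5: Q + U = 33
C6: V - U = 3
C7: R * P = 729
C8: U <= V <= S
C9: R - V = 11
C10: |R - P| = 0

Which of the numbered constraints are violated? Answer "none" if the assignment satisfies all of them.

C1: values 27, 23, 16 are pairwise distinct  ✓
C2: Q + U + V = 20 + 13 + 16 = 49  ✓
C3: U = 13 is outside [9, 12]  ✗
C4: R = 27 ≠ 30, but S = 23 = 23 (second disjunct)  ✓
C5: Q + U = 20 + 13 = 33  ✓
C6: V - U = 16 - 13 = 3  ✓
C7: R * P = 27 * 27 = 729  ✓
C8: values 13 <= 16 <= 23  ✓
C9: R - V = 27 - 16 = 11  ✓
C10: |27 - 27| = 0  ✓

No — constraint 3 is not satisfied.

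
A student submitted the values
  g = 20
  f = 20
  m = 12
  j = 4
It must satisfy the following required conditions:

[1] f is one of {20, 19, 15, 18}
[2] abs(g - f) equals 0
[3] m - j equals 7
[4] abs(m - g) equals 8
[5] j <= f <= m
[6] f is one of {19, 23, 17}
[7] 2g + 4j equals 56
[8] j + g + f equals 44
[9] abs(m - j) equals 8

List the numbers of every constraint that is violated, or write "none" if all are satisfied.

Constraints 3, 5, and 6 do not hold.

[1] f = 20 is in {20, 19, 15, 18} — OK.
[2] abs(20 - 20) = 0 — OK.
[3] m - j = 12 - 4 = 8, not 7 — violated.
[4] abs(12 - 20) = 8 — OK.
[5] values 4, 20, 12; f = 20 is not <= m = 12 — violated.
[6] f = 20 is not in {19, 23, 17} — violated.
[7] 2g + 4j = 2(20) + 4(4) = 56 — OK.
[8] j + g + f = 4 + 20 + 20 = 44 — OK.
[9] abs(12 - 4) = 8 — OK.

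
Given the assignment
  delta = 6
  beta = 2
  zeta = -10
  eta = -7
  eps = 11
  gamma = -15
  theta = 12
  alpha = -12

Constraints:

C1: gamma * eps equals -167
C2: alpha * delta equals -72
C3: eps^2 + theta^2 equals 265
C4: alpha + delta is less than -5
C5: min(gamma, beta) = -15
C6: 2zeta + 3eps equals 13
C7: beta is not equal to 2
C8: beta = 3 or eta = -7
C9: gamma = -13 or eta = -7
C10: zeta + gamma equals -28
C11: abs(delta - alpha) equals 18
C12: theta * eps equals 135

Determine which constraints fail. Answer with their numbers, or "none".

No — constraints 1, 7, 10, and 12 are not satisfied.

C1: gamma * eps = -15 * 11 = -165, not -167  ✗
C2: alpha * delta = -12 * 6 = -72  ✓
C3: eps^2 + theta^2 = 11^2 + 12^2 = 121 + 144 = 265  ✓
C4: alpha + delta = -12 + 6 = -6; -6 < -5  ✓
C5: min(-15, 2) = -15  ✓
C6: 2zeta + 3eps = 2(-10) + 3(11) = 13  ✓
C7: beta = 2, but 2 is required to differ  ✗
C8: beta = 2 ≠ 3, but eta = -7 = -7 (second disjunct)  ✓
C9: gamma = -15 ≠ -13, but eta = -7 = -7 (second disjunct)  ✓
C10: zeta + gamma = -10 + (-15) = -25, not -28  ✗
C11: abs(6 - (-12)) = 18  ✓
C12: theta * eps = 12 * 11 = 132, not 135  ✗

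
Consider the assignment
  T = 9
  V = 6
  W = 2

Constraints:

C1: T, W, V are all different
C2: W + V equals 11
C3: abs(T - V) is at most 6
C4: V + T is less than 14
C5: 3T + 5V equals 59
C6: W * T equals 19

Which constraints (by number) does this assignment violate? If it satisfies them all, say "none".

The assignment fails constraints 2, 4, 5, 6.

C1: values 9, 2, 6 are pairwise distinct — holds.
C2: W + V = 2 + 6 = 8, not 11 — fails.
C3: abs(9 - 6) = 3; 3 ≤ 6 — holds.
C4: V + T = 6 + 9 = 15; 15 ≥ 14, bound 14 not met — fails.
C5: 3T + 5V = 3(9) + 5(6) = 57, not 59 — fails.
C6: W * T = 2 * 9 = 18, not 19 — fails.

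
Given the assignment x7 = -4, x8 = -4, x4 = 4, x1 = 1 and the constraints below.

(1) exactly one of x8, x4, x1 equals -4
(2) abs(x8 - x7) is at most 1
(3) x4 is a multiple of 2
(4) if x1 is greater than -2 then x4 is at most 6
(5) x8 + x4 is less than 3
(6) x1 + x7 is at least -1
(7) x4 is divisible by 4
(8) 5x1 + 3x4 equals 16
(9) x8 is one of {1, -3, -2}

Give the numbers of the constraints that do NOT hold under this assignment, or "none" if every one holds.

(1) x8=-4, x4=4, x1=1; 1 of them equals -4 — OK.
(2) abs(-4 - (-4)) = 0; 0 ≤ 1 — OK.
(3) 4 / 2 = 2, so 2 divides 4 — OK.
(4) x1 = 1 > -2, so we need x4 ≤ 6; x4 = 4 ≤ 6 — OK.
(5) x8 + x4 = -4 + 4 = 0; 0 < 3 — OK.
(6) x1 + x7 = 1 + (-4) = -3; -3 < -1, bound -1 not met — violated.
(7) 4 / 4 = 1, so 4 divides 4 — OK.
(8) 5x1 + 3x4 = 5(1) + 3(4) = 17, not 16 — violated.
(9) x8 = -4 is not in {1, -3, -2} — violated.

The assignment fails constraints 6, 8, 9.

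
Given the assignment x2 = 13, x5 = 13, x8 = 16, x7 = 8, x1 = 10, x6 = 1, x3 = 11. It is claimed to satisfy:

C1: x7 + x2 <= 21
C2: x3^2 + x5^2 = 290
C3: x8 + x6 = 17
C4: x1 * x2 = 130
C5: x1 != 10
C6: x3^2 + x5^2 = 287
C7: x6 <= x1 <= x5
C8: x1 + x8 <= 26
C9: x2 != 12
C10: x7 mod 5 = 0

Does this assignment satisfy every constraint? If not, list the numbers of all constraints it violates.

No — constraints 5, 6, and 10 are not satisfied.

C1: x7 + x2 = 8 + 13 = 21; 21 ≤ 21  OK
C2: x3^2 + x5^2 = 11^2 + 13^2 = 121 + 169 = 290  OK
C3: x8 + x6 = 16 + 1 = 17  OK
C4: x1 * x2 = 10 * 13 = 130  OK
C5: x1 = 10, but 10 is required to differ  FAIL
C6: x3^2 + x5^2 = 11^2 + 13^2 = 121 + 169 = 290, not 287  FAIL
C7: values 1 <= 10 <= 13  OK
C8: x1 + x8 = 10 + 16 = 26; 26 ≤ 26  OK
C9: x2 = 13, and 13 ≠ 12  OK
C10: 8 mod 5 = 3, not 0  FAIL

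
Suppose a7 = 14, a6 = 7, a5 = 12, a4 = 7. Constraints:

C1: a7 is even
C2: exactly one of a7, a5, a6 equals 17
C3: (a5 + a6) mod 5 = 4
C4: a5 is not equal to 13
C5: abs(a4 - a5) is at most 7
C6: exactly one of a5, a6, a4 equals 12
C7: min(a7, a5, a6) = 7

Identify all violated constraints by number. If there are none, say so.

C1: a7 = 14 is even  OK
C2: a7=14, a5=12, a6=7; 0 of them equal 17, not exactly one  FAIL
C3: a5 + a6 = 19; 19 mod 5 = 4  OK
C4: a5 = 12, and 12 ≠ 13  OK
C5: abs(7 - 12) = 5; 5 ≤ 7  OK
C6: a5=12, a6=7, a4=7; 1 of them equals 12  OK
C7: min(14, 12, 7) = 7  OK

Violated: 2.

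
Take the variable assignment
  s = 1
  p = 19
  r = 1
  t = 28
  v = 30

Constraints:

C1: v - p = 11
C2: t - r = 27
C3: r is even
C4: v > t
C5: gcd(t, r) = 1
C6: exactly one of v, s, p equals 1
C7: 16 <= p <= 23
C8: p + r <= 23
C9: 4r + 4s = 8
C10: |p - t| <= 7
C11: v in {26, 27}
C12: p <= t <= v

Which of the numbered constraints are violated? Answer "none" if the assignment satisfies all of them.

No — constraints 3, 10, and 11 are not satisfied.

C1: v - p = 30 - 19 = 11  ✓
C2: t - r = 28 - 1 = 27  ✓
C3: r = 1 is odd  ✗
C4: v = 30, t = 28; 30 > 28  ✓
C5: gcd(28, 1) = 1  ✓
C6: v=30, s=1, p=19; 1 of them equals 1  ✓
C7: p = 19 lies in [16, 23]  ✓
C8: p + r = 19 + 1 = 20; 20 ≤ 23  ✓
C9: 4r + 4s = 4(1) + 4(1) = 8  ✓
C10: |19 - 28| = 9; 9 > 7, exceeds bound 7  ✗
C11: v = 30 is not in {26, 27}  ✗
C12: values 19 <= 28 <= 30  ✓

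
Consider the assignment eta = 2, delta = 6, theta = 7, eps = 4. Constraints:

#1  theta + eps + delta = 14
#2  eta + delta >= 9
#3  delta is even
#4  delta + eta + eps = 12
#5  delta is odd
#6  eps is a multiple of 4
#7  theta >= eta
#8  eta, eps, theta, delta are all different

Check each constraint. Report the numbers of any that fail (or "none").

Violated: 1, 2, 5.

#1 theta + eps + delta = 7 + 4 + 6 = 17, not 14 — violated.
#2 eta + delta = 2 + 6 = 8; 8 < 9, bound 9 not met — violated.
#3 delta = 6 is even — satisfied.
#4 delta + eta + eps = 6 + 2 + 4 = 12 — satisfied.
#5 delta = 6 is even — violated.
#6 4 / 4 = 1, so 4 divides 4 — satisfied.
#7 theta = 7, eta = 2; 7 ≥ 2 — satisfied.
#8 values 2, 4, 7, 6 are pairwise distinct — satisfied.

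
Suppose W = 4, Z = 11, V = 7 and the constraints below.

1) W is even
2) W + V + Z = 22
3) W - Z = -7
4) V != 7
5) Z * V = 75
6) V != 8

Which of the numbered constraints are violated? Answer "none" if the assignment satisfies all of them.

No — constraints 4, 5 are not satisfied.

1) W = 4 is even — holds.
2) W + V + Z = 4 + 7 + 11 = 22 — holds.
3) W - Z = 4 - 11 = -7 — holds.
4) V = 7, but 7 is required to differ — fails.
5) Z * V = 11 * 7 = 77, not 75 — fails.
6) V = 7, and 7 ≠ 8 — holds.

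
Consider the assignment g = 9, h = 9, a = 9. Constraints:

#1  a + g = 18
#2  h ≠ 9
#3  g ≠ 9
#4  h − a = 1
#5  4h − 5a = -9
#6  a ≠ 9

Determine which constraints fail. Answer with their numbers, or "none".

Violated: 2, 3, 4, and 6.

#1 a + g = 9 + 9 = 18  ✓
#2 h = 9, but 9 is required to differ  ✗
#3 g = 9, but 9 is required to differ  ✗
#4 h − a = 9 − 9 = 0, not 1  ✗
#5 4h − 5a = 4(9) − 5(9) = -9  ✓
#6 a = 9, but 9 is required to differ  ✗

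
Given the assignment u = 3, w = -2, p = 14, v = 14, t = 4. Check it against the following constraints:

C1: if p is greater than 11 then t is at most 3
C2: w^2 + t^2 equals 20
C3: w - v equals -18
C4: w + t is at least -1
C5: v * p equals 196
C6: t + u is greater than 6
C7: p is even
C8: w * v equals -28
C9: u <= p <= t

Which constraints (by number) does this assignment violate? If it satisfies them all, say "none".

Constraints 1, 3, and 9 do not hold.

C1: p = 14 > 11, so we need t ≤ 3; but t = 4 > 3  false
C2: w^2 + t^2 = (-2)^2 + 4^2 = 4 + 16 = 20  true
C3: w - v = -2 - 14 = -16, not -18  false
C4: w + t = -2 + 4 = 2; 2 ≥ -1  true
C5: v * p = 14 * 14 = 196  true
C6: t + u = 4 + 3 = 7; 7 > 6  true
C7: p = 14 is even  true
C8: w * v = -2 * 14 = -28  true
C9: values 3, 14, 4; p = 14 is not <= t = 4  false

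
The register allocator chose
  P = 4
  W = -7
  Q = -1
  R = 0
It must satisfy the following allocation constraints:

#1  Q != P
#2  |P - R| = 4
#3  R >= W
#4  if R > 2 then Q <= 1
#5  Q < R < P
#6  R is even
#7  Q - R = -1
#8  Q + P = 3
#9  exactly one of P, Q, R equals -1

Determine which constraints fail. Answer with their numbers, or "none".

#1 Q = -1, P = 4; distinct  holds
#2 |4 - 0| = 4  holds
#3 R = 0, W = -7; 0 ≥ -7  holds
#4 R = 0, not > 2; antecedent false, conditional vacuously true  holds
#5 values -1 < 0 < 4  holds
#6 R = 0 is even  holds
#7 Q - R = -1 - 0 = -1  holds
#8 Q + P = -1 + 4 = 3  holds
#9 P=4, Q=-1, R=0; 1 of them equals -1  holds

No violations.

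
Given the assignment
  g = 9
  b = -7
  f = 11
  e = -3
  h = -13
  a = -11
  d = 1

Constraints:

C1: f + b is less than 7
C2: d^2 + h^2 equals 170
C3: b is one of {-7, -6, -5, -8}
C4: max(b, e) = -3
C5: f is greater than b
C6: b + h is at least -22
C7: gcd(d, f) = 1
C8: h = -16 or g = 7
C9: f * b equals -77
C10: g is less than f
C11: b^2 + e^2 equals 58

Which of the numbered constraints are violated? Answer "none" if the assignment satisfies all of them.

C1: f + b = 11 + (-7) = 4; 4 < 7  OK
C2: d^2 + h^2 = 1^2 + (-13)^2 = 1 + 169 = 170  OK
C3: b = -7 is in {-7, -6, -5, -8}  OK
C4: max(-7, -3) = -3  OK
C5: f = 11, b = -7; 11 > -7  OK
C6: b + h = -7 + (-13) = -20; -20 ≥ -22  OK
C7: gcd(1, 11) = 1  OK
C8: h = -13 ≠ -16 and g = 9 ≠ 7; both disjuncts false  FAIL
C9: f * b = 11 * (-7) = -77  OK
C10: g = 9, f = 11; 9 < 11  OK
C11: b^2 + e^2 = (-7)^2 + (-3)^2 = 49 + 9 = 58  OK

Violated: 8.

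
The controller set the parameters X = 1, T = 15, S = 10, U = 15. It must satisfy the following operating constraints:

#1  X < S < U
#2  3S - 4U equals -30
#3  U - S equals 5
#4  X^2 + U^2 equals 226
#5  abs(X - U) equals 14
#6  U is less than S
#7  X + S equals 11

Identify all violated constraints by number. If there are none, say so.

Constraint 6 does not hold.

#1 values 1 < 10 < 15  true
#2 3S - 4U = 3(10) - 4(15) = -30  true
#3 U - S = 15 - 10 = 5  true
#4 X^2 + U^2 = 1^2 + 15^2 = 1 + 225 = 226  true
#5 abs(1 - 15) = 14  true
#6 U = 15, S = 10; 15 ≥ 10 (want <)  false
#7 X + S = 1 + 10 = 11  true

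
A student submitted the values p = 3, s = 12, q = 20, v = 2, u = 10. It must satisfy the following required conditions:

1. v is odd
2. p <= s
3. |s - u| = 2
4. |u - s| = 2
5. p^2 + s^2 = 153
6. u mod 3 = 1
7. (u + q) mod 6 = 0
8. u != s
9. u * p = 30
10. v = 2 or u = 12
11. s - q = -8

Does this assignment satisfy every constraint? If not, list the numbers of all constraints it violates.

Constraint 1 is violated.

1. v = 2 is even — fails.
2. p = 3, s = 12; 3 ≤ 12 — holds.
3. |12 - 10| = 2 — holds.
4. |10 - 12| = 2 — holds.
5. p^2 + s^2 = 3^2 + 12^2 = 9 + 144 = 153 — holds.
6. 10 mod 3 = 1 — holds.
7. u + q = 30; 30 mod 6 = 0 — holds.
8. u = 10, s = 12; distinct — holds.
9. u * p = 10 * 3 = 30 — holds.
10. v = 2 = 2 (first disjunct) — holds.
11. s - q = 12 - 20 = -8 — holds.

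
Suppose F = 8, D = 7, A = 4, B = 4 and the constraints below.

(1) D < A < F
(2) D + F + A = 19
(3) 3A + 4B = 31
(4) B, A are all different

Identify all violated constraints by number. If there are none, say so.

Constraints 1, 3, 4 do not hold.

(1) values 7, 4, 8; D = 7 is not < A = 4 — violated.
(2) D + F + A = 7 + 8 + 4 = 19 — OK.
(3) 3A + 4B = 3(4) + 4(4) = 28, not 31 — violated.
(4) B = A = 4, not all different — violated.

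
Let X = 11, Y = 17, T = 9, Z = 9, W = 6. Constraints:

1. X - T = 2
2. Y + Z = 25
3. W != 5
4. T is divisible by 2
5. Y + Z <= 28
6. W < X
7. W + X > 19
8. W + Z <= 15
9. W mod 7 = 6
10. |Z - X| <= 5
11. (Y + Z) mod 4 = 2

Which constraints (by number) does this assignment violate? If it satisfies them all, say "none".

1. X - T = 11 - 9 = 2 — OK.
2. Y + Z = 17 + 9 = 26, not 25 — violated.
3. W = 6, and 6 ≠ 5 — OK.
4. 9 = 2*4 + 1, so 2 does not divide 9 — violated.
5. Y + Z = 17 + 9 = 26; 26 ≤ 28 — OK.
6. W = 6, X = 11; 6 < 11 — OK.
7. W + X = 6 + 11 = 17; 17 ≤ 19, bound 19 not met — violated.
8. W + Z = 6 + 9 = 15; 15 ≤ 15 — OK.
9. 6 mod 7 = 6 — OK.
10. |9 - 11| = 2; 2 ≤ 5 — OK.
11. Y + Z = 26; 26 mod 4 = 2 — OK.

The assignment fails constraints 2, 4, and 7.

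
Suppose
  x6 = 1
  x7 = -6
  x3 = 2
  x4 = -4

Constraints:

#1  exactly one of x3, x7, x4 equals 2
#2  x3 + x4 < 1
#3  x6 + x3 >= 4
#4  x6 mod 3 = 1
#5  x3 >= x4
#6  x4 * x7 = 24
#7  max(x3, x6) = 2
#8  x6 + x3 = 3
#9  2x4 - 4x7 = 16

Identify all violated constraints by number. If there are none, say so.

Constraint 3 is violated.

#1 x3=2, x7=-6, x4=-4; 1 of them equals 2  ✔
#2 x3 + x4 = 2 + (-4) = -2; -2 < 1  ✔
#3 x6 + x3 = 1 + 2 = 3; 3 < 4, bound 4 not met  ✘
#4 1 mod 3 = 1  ✔
#5 x3 = 2, x4 = -4; 2 ≥ -4  ✔
#6 x4 * x7 = -4 * (-6) = 24  ✔
#7 max(2, 1) = 2  ✔
#8 x6 + x3 = 1 + 2 = 3  ✔
#9 2x4 - 4x7 = 2(-4) - 4(-6) = 16  ✔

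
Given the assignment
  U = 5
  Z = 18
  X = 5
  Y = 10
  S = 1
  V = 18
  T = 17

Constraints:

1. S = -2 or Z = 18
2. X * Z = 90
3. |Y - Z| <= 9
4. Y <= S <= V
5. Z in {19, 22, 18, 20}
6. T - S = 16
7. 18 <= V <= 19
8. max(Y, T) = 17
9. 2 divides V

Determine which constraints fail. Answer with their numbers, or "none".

Constraint 4 does not hold.

1. S = 1 ≠ -2, but Z = 18 = 18 (second disjunct)  holds
2. X * Z = 5 * 18 = 90  holds
3. |10 - 18| = 8; 8 ≤ 9  holds
4. values 10, 1, 18; Y = 10 is not <= S = 1  fails
5. Z = 18 is in {19, 22, 18, 20}  holds
6. T - S = 17 - 1 = 16  holds
7. V = 18 lies in [18, 19]  holds
8. max(10, 17) = 17  holds
9. 18 / 2 = 9, so 2 divides 18  holds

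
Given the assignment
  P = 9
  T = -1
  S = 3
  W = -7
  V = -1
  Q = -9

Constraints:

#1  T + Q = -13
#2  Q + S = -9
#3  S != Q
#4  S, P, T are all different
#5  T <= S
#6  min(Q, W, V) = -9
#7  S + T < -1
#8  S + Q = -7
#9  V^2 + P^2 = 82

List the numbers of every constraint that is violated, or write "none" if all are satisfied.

Constraints 1, 2, 7, 8 do not hold.

#1 T + Q = -1 + (-9) = -10, not -13  ✘
#2 Q + S = -9 + 3 = -6, not -9  ✘
#3 S = 3, Q = -9; distinct  ✔
#4 values 3, 9, -1 are pairwise distinct  ✔
#5 T = -1, S = 3; -1 ≤ 3  ✔
#6 min(-9, -7, -1) = -9  ✔
#7 S + T = 3 + (-1) = 2; 2 ≥ -1, bound -1 not met  ✘
#8 S + Q = 3 + (-9) = -6, not -7  ✘
#9 V^2 + P^2 = (-1)^2 + 9^2 = 1 + 81 = 82  ✔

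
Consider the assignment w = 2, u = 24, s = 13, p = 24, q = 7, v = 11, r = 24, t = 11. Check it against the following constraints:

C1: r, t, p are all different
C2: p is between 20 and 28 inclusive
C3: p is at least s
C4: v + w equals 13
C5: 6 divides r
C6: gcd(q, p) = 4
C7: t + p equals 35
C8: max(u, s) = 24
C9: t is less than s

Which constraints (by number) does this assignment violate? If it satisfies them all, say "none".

Constraints 1 and 6 are violated.

C1: r = p = 24, not all different — fails.
C2: p = 24 lies in [20, 28] — holds.
C3: p = 24, s = 13; 24 ≥ 13 — holds.
C4: v + w = 11 + 2 = 13 — holds.
C5: 24 / 6 = 4, so 6 divides 24 — holds.
C6: gcd(7, 24) = 1, not 4 — fails.
C7: t + p = 11 + 24 = 35 — holds.
C8: max(24, 13) = 24 — holds.
C9: t = 11, s = 13; 11 < 13 — holds.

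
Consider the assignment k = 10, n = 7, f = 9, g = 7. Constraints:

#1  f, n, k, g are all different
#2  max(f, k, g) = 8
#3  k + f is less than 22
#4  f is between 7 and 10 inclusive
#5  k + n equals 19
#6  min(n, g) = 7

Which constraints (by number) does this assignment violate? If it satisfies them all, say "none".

Constraints 1, 2, 5 do not hold.

#1 n = g = 7, not all different — violated.
#2 max(9, 10, 7) = 10, not 8 — violated.
#3 k + f = 10 + 9 = 19; 19 < 22 — satisfied.
#4 f = 9 lies in [7, 10] — satisfied.
#5 k + n = 10 + 7 = 17, not 19 — violated.
#6 min(7, 7) = 7 — satisfied.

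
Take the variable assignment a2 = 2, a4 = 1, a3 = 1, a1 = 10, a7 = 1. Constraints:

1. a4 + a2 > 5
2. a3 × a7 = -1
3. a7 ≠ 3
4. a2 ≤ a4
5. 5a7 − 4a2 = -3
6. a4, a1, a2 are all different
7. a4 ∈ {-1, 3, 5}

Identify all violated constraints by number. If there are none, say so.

No — constraints 1, 2, 4, and 7 are not satisfied.

1. a4 + a2 = 1 + 2 = 3; 3 ≤ 5, bound 5 not met  false
2. a3 × a7 = 1 × 1 = 1, not -1  false
3. a7 = 1, and 1 ≠ 3  true
4. a2 = 2, a4 = 1; 2 > 1 (want ≤)  false
5. 5a7 − 4a2 = 5(1) − 4(2) = -3  true
6. values 1, 10, 2 are pairwise distinct  true
7. a4 = 1 is not in {-1, 3, 5}  false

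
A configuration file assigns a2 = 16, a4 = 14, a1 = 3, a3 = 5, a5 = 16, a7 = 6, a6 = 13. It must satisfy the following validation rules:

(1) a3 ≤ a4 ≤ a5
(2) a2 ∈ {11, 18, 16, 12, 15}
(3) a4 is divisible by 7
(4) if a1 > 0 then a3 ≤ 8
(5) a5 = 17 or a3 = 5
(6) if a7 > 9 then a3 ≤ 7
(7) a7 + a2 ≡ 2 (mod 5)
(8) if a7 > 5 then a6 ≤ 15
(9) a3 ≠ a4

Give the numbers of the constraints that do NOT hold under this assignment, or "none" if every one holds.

All constraints are satisfied.

(1) values 5 ≤ 14 ≤ 16  ✔
(2) a2 = 16 is in {11, 18, 16, 12, 15}  ✔
(3) 14 / 7 = 2, so 7 divides 14  ✔
(4) a1 = 3 > 0, so we need a3 ≤ 8; a3 = 5 ≤ 8  ✔
(5) a5 = 16 ≠ 17, but a3 = 5 = 5 (second disjunct)  ✔
(6) a7 = 6, not > 9; antecedent false, conditional vacuously true  ✔
(7) a7 + a2 = 22; 22 mod 5 = 2  ✔
(8) a7 = 6 > 5, so we need a6 ≤ 15; a6 = 13 ≤ 15  ✔
(9) a3 = 5, a4 = 14; distinct  ✔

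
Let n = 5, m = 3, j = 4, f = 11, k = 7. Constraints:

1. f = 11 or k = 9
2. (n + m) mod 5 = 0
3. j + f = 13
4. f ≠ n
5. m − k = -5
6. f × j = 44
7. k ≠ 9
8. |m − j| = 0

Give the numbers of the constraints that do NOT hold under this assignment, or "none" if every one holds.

Constraints 2, 3, 5, 8 are violated.

1. f = 11 = 11 (first disjunct)  true
2. n + m = 8; 8 mod 5 = 3, not 0  false
3. j + f = 4 + 11 = 15, not 13  false
4. f = 11, n = 5; distinct  true
5. m − k = 3 − 7 = -4, not -5  false
6. f × j = 11 × 4 = 44  true
7. k = 7, and 7 ≠ 9  true
8. |3 − 4| = 1, not 0  false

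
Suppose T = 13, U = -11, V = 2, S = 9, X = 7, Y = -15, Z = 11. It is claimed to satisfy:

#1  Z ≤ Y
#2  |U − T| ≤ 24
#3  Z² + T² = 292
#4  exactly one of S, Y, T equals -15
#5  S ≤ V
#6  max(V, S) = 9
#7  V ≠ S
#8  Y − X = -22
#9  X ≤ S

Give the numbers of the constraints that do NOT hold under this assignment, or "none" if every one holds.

Constraints 1, 3, 5 are violated.

#1 Z = 11, Y = -15; 11 > -15 (want ≤) — violated.
#2 |-11 − 13| = 24; 24 ≤ 24 — OK.
#3 Z² + T² = 11² + 13² = 121 + 169 = 290, not 292 — violated.
#4 S=9, Y=-15, T=13; 1 of them equals -15 — OK.
#5 S = 9, V = 2; 9 > 2 (want ≤) — violated.
#6 max(2, 9) = 9 — OK.
#7 V = 2, S = 9; distinct — OK.
#8 Y − X = -15 − 7 = -22 — OK.
#9 X = 7, S = 9; 7 ≤ 9 — OK.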